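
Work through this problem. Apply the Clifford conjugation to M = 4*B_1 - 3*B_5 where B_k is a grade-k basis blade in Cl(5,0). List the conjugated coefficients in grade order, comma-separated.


Clifford conjugate sign for grade k: (-1)^(k(k+1)/2)
Grade 1: (-1)^(1*2/2) = (-1)^1 = -1, coeff 4 -> -4
Grade 5: (-1)^(5*6/2) = (-1)^15 = -1, coeff -3 -> 3
Conjugated coefficients: -4, 3


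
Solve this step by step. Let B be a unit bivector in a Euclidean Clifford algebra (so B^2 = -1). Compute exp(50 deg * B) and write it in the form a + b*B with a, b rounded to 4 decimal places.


For a unit bivector B with B^2 = -1, the exponential series gives
e^(theta*B) = cos(theta) + sin(theta)*B (the GA analogue of Euler's formula).
theta = 50 degrees = 0.872665 rad
cos(50 deg) = 0.6428
sin(50 deg) = 0.7660
exp(theta*B) = 0.6428 + 0.7660*B


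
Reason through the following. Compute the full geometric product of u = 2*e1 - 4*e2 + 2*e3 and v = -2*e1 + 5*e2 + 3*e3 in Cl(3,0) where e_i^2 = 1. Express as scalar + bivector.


In Cl(3,0): e_i^2 = 1, e_ie_j = -e_je_i for i != j.
Scalar part = u . v = 2*(-2) + (-4)*5 + 2*3
= -4 + (-20) + 6 = -18
e12 coeff = 2*5 - (-4)*(-2) = 10 - 8 = 2
e13 coeff = 2*3 - 2*(-2) = 6 - (-4) = 10
e23 coeff = (-4)*3 - 2*5 = -12 - 10 = -22
uv = -18 + 2*e12 + 10*e13 - 22*e23


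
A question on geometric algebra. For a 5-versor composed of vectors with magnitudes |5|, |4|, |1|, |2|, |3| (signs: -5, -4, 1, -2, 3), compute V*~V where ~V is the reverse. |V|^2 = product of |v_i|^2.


Each vector v_i has |v_i|^2 = s_i^2
Squared scales: (-5)^2 = 25, (-4)^2 = 16, 1^2 = 1, (-2)^2 = 4, 3^2 = 9
|V|^2 = 25 * 16 * 1 * 4 * 9
= 14400


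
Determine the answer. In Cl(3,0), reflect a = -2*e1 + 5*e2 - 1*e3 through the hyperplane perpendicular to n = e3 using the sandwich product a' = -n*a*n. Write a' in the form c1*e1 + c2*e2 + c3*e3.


Reflection formula: a' = -n*a*n, with n = e3 (unit vector, n^2 = 1).
For reflection through hyperplane perp to e3:
The component along e3 flips sign, others stay.
a = (-2, 5, -1)
a' = (-2, 5, 1)
a' = -2*e1 + 5*e2 + 1*e3


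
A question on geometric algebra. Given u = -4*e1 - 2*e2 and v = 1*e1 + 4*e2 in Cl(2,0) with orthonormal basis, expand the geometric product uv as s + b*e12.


Expand: (-4*e1 - 2*e2)(1*e1 + 4*e2)
= (-4)*1*e1e1 + (-4)*4*e1e2 + (-2)*1*e2e1 + (-2)*4*e2e2
Using e1^2 = e2^2 = 1, e2e1 = -e1e2:
Scalar part s = (-4)*1 + (-2)*4 = -4 + (-8) = -12
Bivector part b = (-4)*4 - (-2)*1 = -16 - (-2) = -14
uv = -12 - 14*e12


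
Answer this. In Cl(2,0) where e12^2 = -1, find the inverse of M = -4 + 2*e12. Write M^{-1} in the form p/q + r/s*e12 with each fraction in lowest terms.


M = -4 + 2*e12, where e12^2 = -1.
Since M commutes with its reverse ~M = a - b*e12, M * ~M = a^2 - b^2*e12^2 = a^2 + b^2.
So M^{-1} = ~M / (a^2 + b^2) = (a - b*e12)/(a^2 + b^2).
a^2 + b^2 = 16 + 4 = 20
Scalar part = -4/20 = -1/5
Bivector coeff = -2/20 = -1/10
M^{-1} = -1/5 - 1/10*e12


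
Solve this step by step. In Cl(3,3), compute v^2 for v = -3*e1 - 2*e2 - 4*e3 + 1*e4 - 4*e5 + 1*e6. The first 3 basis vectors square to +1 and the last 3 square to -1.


v^2 = sum of c_i^2 * e_i^2
Positive signature terms (e_i^2 = +1): (-3)^2 + (-2)^2 + (-4)^2 = 29
Negative signature terms (e_j^2 = -1): 1^2 + (-4)^2 + 1^2 = 18
v^2 = 29 - 18 = 11


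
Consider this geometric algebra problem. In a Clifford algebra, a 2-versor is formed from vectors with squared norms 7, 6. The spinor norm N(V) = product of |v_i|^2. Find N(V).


Spinor norm N(V) = |v1|^2 * |v2|^2 * ... * |v2|^2
= 7 * 6
Running product: 7, 42
N(V) = 42


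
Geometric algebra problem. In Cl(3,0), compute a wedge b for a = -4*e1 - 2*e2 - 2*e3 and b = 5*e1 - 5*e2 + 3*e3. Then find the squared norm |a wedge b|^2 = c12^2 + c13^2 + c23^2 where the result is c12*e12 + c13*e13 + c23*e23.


a wedge b = (a1*b2 - a2*b1)*e12 + (a1*b3 - a3*b1)*e13 + (a2*b3 - a3*b2)*e23
e12 coeff: (-4)*(-5) - (-2)*5 = 20 - (-10) = 30
e13 coeff: (-4)*3 - (-2)*5 = -12 - (-10) = -2
e23 coeff: (-2)*3 - (-2)*(-5) = -6 - 10 = -16
|a wedge b|^2 = 30^2 + (-2)^2 + (-16)^2
= 900 + 4 + 256
= 1160


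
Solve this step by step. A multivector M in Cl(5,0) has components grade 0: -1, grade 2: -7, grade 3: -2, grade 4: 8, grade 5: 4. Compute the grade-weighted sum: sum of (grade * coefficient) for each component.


Grade-weighted sum = sum of grade_k * coefficient_k
0*(-1) = 0
2*(-7) = -14
3*(-2) = -6
4*8 = 32
5*4 = 20
Total = 0 + (-14) + (-6) + 32 + 20 = 32


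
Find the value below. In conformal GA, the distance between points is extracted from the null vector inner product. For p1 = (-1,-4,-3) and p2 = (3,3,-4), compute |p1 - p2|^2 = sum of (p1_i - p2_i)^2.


p1 - p2 = (-4, -7, 1)
|p1 - p2|^2 = (-4)^2 + (-7)^2 + 1^2
= 16 + 49 + 1
= 66


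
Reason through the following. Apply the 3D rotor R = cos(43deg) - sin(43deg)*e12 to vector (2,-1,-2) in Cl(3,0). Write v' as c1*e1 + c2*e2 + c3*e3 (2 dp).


Rotor R = cos(43deg) - sin(43deg)*e12
Rotation angle theta = 2 * 43 = 86 degrees in the e12 plane (e1 -> e2).
The component perpendicular to the plane (e3) is invariant: v'_3 = v3 = -2.00
cos(86deg) = 0.0698, sin(86deg) = 0.9976
v'_1 = v1*cos(theta) - v2*sin(theta) = 2*0.0698 - (-1)*0.9976 = 1.14
v'_2 = v1*sin(theta) + v2*cos(theta) = 2*0.9976 + (-1)*0.0698 = 1.93
v' = 1.14*e1 + 1.93*e2 - 2.00*e3


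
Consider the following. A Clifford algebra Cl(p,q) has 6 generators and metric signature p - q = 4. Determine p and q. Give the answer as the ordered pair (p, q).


We need p + q = 6 and p - q = 4.
Adding: 2p = 6 + 4 = 10, so p = 5.
Then q = 6 - 5 = 1.
(p, q) = (5, 1)


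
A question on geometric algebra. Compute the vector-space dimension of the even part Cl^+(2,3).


Even subalgebra dimension = 2^(n-1)
n = 2 + 3 = 5
2^(5 - 1) = 2^4 = 16
Verification: sum of C(5,k) for even k = 1 + 10 + 5 = 16
Result = 16


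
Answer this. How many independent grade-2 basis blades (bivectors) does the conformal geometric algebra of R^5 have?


The conformal model of R^5 uses Cl(6,1) with m = 5 + 2 = 7 generators.
Number of grade-2 blades = C(m, 2) = C(7, 2)
= 7*6/2 = 21


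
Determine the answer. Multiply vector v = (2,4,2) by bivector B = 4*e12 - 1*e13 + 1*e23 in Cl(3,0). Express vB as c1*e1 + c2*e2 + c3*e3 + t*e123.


vB has grade-1 (vector) and grade-3 (trivector) parts: vB = (v _| B) + (v ^ B).
Vector part <vB>_1:
  e1: -v2*b12 - v3*b13 = -(4)*(4) - (2)*(-1) = -14
  e2: v1*b12 - v3*b23 = (2)*(4) - (2)*(1) = 6
  e3: v1*b13 + v2*b23 = (2)*(-1) + (4)*(1) = 2
Trivector part <vB>_3:
  e123: v1*b23 - v2*b13 + v3*b12 = (2)*(1) - (4)*(-1) + (2)*(4) = 14
vB = -14*e1 + 6*e2 + 2*e3 + 14*e123


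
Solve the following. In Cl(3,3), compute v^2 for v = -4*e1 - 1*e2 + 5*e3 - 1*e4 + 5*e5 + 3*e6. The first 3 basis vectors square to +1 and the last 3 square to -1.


v^2 = sum of c_i^2 * e_i^2
Positive signature terms (e_i^2 = +1): (-4)^2 + (-1)^2 + 5^2 = 42
Negative signature terms (e_j^2 = -1): (-1)^2 + 5^2 + 3^2 = 35
v^2 = 42 - 35 = 7


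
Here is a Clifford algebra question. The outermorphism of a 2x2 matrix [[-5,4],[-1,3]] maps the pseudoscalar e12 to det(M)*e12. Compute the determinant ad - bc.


The outermorphism of a linear map f sends e1^e2 to f(e1)^f(e2).
f(e1) = -5*e1 - 1*e2
f(e2) = 4*e1 + 3*e2
f(e1) ^ f(e2) = (-5*e1 - 1*e2) ^ (4*e1 + 3*e2)
= (-5)*3*e12 + (-1)*4*e21
= (-15 - (-4))*e12
= -11*e12
Coefficient = -11


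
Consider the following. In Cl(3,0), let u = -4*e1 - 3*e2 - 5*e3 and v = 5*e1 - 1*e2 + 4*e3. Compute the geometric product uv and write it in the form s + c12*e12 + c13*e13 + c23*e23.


In Cl(3,0): e_i^2 = 1, e_ie_j = -e_je_i for i != j.
Scalar part = u . v = (-4)*5 + (-3)*(-1) + (-5)*4
= -20 + 3 + (-20) = -37
e12 coeff = (-4)*(-1) - (-3)*5 = 4 - (-15) = 19
e13 coeff = (-4)*4 - (-5)*5 = -16 - (-25) = 9
e23 coeff = (-3)*4 - (-5)*(-1) = -12 - 5 = -17
uv = -37 + 19*e12 + 9*e13 - 17*e23


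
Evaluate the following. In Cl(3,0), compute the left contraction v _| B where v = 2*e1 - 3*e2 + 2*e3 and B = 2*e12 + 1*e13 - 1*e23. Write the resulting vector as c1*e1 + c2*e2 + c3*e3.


Left contraction v _| B = <vB>_1 (grade-1 part of the geometric product vB).
Using e1_|e12 = e2, e2_|e12 = -e1, e1_|e13 = e3, e3_|e13 = -e1, e2_|e23 = e3, e3_|e23 = -e2:
e1 coeff: -v2*b12 - v3*b13 = -(-3)*(2) - (2)*(1) = 4
e2 coeff: v1*b12 - v3*b23 = (2)*(2) - (2)*(-1) = 6
e3 coeff: v1*b13 + v2*b23 = (2)*(1) + (-3)*(-1) = 5
v _| B = 4*e1 + 6*e2 + 5*e3


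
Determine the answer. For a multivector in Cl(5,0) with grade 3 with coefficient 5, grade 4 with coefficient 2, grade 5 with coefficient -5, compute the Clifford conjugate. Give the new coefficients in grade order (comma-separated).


Clifford conjugate sign for grade k: (-1)^(k(k+1)/2)
Grade 3: (-1)^(3*4/2) = (-1)^6 = 1, coeff 5 -> 5
Grade 4: (-1)^(4*5/2) = (-1)^10 = 1, coeff 2 -> 2
Grade 5: (-1)^(5*6/2) = (-1)^15 = -1, coeff -5 -> 5
Conjugated coefficients: 5, 2, 5


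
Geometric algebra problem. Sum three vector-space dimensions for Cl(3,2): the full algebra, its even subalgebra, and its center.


n = 3 + 2 = 5
Total dim = 2^5 = 32
Even subalgebra dim = 2^4 = 16
n is odd, so center dim = 2
Sum = 32 + 16 + 2 = 50


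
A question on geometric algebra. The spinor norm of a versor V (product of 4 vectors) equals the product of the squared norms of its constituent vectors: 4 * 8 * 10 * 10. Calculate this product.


Spinor norm N(V) = |v1|^2 * |v2|^2 * ... * |v4|^2
= 4 * 8 * 10 * 10
Running product: 4, 32, 320, 3200
N(V) = 3200


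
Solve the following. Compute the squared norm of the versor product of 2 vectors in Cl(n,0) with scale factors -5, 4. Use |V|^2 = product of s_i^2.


Each vector v_i has |v_i|^2 = s_i^2
Squared scales: (-5)^2 = 25, 4^2 = 16
|V|^2 = 25 * 16
= 400


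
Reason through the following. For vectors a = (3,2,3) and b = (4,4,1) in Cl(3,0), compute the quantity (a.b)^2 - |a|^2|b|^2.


a . b = 3*4 + 2*4 + 3*1
= 12 + 8 + 3 = 23
|a|^2 = 3^2 + 2^2 + 3^2 = 22
|b|^2 = 4^2 + 4^2 + 1^2 = 33
(a.b)^2 = 23^2 = 529
|a|^2 * |b|^2 = 22 * 33 = 726
Result = 529 - 726 = -197


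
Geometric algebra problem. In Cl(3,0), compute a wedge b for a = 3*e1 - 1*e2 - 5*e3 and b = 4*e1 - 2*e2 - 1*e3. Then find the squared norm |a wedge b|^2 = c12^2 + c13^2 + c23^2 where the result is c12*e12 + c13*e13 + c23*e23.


a wedge b = (a1*b2 - a2*b1)*e12 + (a1*b3 - a3*b1)*e13 + (a2*b3 - a3*b2)*e23
e12 coeff: 3*(-2) - (-1)*4 = -6 - (-4) = -2
e13 coeff: 3*(-1) - (-5)*4 = -3 - (-20) = 17
e23 coeff: (-1)*(-1) - (-5)*(-2) = 1 - 10 = -9
|a wedge b|^2 = (-2)^2 + 17^2 + (-9)^2
= 4 + 289 + 81
= 374


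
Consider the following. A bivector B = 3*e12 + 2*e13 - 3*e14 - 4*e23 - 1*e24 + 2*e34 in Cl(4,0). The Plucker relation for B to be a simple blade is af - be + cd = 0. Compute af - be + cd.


Plucker relation: af - be + cd
a*f = 3*2 = 6
b*e = 2*(-1) = -2
c*d = (-3)*(-4) = 12
af - be + cd = 6 - (-2) + 12
= 20


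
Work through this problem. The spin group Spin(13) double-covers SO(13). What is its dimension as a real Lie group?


Spin(n) double-covers SO(n); both have Lie algebra so(n) of dimension n(n-1)/2.
n = 13
n(n-1) = 13 * 12 = 156
dim Spin(13) = 156/2 = 78


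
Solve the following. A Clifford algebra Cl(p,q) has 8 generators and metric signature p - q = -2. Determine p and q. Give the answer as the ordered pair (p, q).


We need p + q = 8 and p - q = -2.
Adding: 2p = 8 + (-2) = 6, so p = 3.
Then q = 8 - 3 = 5.
(p, q) = (3, 5)


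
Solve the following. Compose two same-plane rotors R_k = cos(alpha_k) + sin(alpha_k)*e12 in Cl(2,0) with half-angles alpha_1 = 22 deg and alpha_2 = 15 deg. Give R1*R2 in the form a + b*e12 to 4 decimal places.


Same-plane rotors commute and their half-angles add:
R1*R2 = cos(a1 + a2) + sin(a1 + a2)*e12.
a1 + a2 = 22 + 15 = 37 deg
cos(37 deg) = 0.7986
sin(37 deg) = 0.6018
R1*R2 = 0.7986 + 0.6018*e12


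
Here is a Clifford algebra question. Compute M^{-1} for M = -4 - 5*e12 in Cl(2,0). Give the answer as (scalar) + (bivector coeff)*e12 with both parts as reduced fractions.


M = -4 - 5*e12, where e12^2 = -1.
Since M commutes with its reverse ~M = a - b*e12, M * ~M = a^2 - b^2*e12^2 = a^2 + b^2.
So M^{-1} = ~M / (a^2 + b^2) = (a - b*e12)/(a^2 + b^2).
a^2 + b^2 = 16 + 25 = 41
Scalar part = -4/41 = -4/41
Bivector coeff = 5/41 = 5/41
M^{-1} = -4/41 + 5/41*e12


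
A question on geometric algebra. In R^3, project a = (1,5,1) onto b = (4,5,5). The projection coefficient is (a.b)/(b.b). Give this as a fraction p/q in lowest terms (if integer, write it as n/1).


Projection coefficient = (a . b) / (b . b)
a . b = 1*4 + 5*5 + 1*5
= 4 + 25 + 5 = 34
b . b = 4^2 + 5^2 + 5^2
= 16 + 25 + 25 = 66
Coefficient = 34/66
In lowest terms: 17/33


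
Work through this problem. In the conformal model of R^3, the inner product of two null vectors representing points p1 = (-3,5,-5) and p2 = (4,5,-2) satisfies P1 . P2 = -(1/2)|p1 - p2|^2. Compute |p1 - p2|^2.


p1 - p2 = (-7, 0, -3)
|p1 - p2|^2 = (-7)^2 + 0^2 + (-3)^2
= 49 + 0 + 9
= 58


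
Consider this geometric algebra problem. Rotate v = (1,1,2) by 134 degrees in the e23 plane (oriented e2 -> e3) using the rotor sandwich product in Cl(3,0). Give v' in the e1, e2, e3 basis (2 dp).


Rotor R = cos(67deg) - sin(67deg)*e23
Rotation angle theta = 2 * 67 = 134 degrees in the e23 plane (e2 -> e3).
The component perpendicular to the plane (e1) is invariant: v'_1 = v1 = 1.00
cos(134deg) = -0.6947, sin(134deg) = 0.7193
v'_2 = v2*cos(theta) - v3*sin(theta) = 1*(-0.6947) - 2*0.7193 = -2.13
v'_3 = v2*sin(theta) + v3*cos(theta) = 1*0.7193 + 2*(-0.6947) = -0.67
v' = 1.00*e1 - 2.13*e2 - 0.67*e3


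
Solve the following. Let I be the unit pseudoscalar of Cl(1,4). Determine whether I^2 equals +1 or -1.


The pseudoscalar I = e1...e_n (product of all n generators) of Cl(p,q) satisfies I^2 = (-1)^(q + n(n-1)/2).
p = 1, q = 4, n = p + q = 5
n(n-1)/2 = 5 * 4 / 2 = 10
Exponent = q + n(n-1)/2 = 4 + 10 = 14
I^2 = (-1)^14 = +1


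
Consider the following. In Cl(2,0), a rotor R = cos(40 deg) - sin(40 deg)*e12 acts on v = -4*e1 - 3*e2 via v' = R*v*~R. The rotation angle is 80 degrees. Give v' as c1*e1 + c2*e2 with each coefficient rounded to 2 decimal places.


Rotor R = cos(40deg) - sin(40deg)*e12
Rotation angle theta = 2 * 40 = 80 degrees
v' = R*v*~R rotates v by theta.
cos(80deg) = 0.1736, sin(80deg) = 0.9848
v'_1 = -4*cos(80deg) - (-3)*sin(80deg)
= -4*0.1736 - (-3)*0.9848
= 2.26
v'_2 = -4*sin(80deg) + (-3)*cos(80deg)
= -4*0.9848 + (-3)*0.1736
= -4.46
v' = 2.26*e1 - 4.46*e2


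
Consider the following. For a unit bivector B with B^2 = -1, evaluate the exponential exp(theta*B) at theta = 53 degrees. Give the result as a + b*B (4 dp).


For a unit bivector B with B^2 = -1, the exponential series gives
e^(theta*B) = cos(theta) + sin(theta)*B (the GA analogue of Euler's formula).
theta = 53 degrees = 0.925025 rad
cos(53 deg) = 0.6018
sin(53 deg) = 0.7986
exp(theta*B) = 0.6018 + 0.7986*B


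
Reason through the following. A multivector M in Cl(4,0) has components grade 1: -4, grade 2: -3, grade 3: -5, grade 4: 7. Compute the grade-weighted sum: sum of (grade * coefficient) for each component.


Grade-weighted sum = sum of grade_k * coefficient_k
1*(-4) = -4
2*(-3) = -6
3*(-5) = -15
4*7 = 28
Total = -4 + (-6) + (-15) + 28 = 3


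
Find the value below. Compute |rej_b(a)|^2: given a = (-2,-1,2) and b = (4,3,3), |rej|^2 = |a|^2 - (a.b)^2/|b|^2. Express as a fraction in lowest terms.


|a|^2 = (-2)^2 + (-1)^2 + 2^2 = 9
|b|^2 = 4^2 + 3^2 + 3^2 = 34
a . b = (-2)*4 + (-1)*3 + 2*3 = -5
(a.b)^2 = (-5)^2 = 25
|rej|^2 = 9 - 25/34
= (306 - 25)/34
= 281/34
In lowest terms: 281/34


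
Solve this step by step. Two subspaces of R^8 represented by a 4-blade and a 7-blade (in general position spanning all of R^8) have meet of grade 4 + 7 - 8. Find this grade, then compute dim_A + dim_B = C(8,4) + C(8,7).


Meet grade = grade(A) + grade(B) - n
= 4 + 7 - 8 = 3
C(8,4) = 70
C(8,7) = 8
dim_A + dim_B = 70 + 8 = 78


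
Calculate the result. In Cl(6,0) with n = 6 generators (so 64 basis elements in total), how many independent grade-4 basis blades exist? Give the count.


Number of grade-k basis blades in Cl(p,q) with n = p + q is C(n, k).
n = 6 + 0 = 6
C(6, 4) = 6! / (4! * 2!)
= 720 / (24 * 2)
= 15


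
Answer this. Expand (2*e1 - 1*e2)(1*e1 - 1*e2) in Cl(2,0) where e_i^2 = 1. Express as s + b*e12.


Expand: (2*e1 - 1*e2)(1*e1 - 1*e2)
= 2*1*e1e1 + 2*(-1)*e1e2 + (-1)*1*e2e1 + (-1)*(-1)*e2e2
Using e1^2 = e2^2 = 1, e2e1 = -e1e2:
Scalar part s = 2*1 + (-1)*(-1) = 2 + 1 = 3
Bivector part b = 2*(-1) - (-1)*1 = -2 - (-1) = -1
uv = 3 - 1*e12


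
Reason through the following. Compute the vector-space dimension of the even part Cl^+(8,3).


Even subalgebra dimension = 2^(n-1)
n = 8 + 3 = 11
2^(11 - 1) = 2^10 = 1024
Verification: sum of C(11,k) for even k = 1 + 55 + 330 + 462 + 165 + 11 = 1024
Result = 1024


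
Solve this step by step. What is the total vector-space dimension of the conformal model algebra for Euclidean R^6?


The conformal model of R^6 uses Cl(7,1): the 6 Euclidean generators plus two extra orthogonal generators e+ (e+^2 = +1) and e- (e-^2 = -1), from which the null vectors e0, einf are built.
Number of generators m = 6 + 2 = 8.
dim Cl(p,q) = 2^m = 2^8 = 256


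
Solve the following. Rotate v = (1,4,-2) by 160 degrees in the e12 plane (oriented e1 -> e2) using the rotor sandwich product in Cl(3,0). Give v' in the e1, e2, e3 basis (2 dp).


Rotor R = cos(80deg) - sin(80deg)*e12
Rotation angle theta = 2 * 80 = 160 degrees in the e12 plane (e1 -> e2).
The component perpendicular to the plane (e3) is invariant: v'_3 = v3 = -2.00
cos(160deg) = -0.9397, sin(160deg) = 0.3420
v'_1 = v1*cos(theta) - v2*sin(theta) = 1*(-0.9397) - 4*0.3420 = -2.31
v'_2 = v1*sin(theta) + v2*cos(theta) = 1*0.3420 + 4*(-0.9397) = -3.42
v' = -2.31*e1 - 3.42*e2 - 2.00*e3


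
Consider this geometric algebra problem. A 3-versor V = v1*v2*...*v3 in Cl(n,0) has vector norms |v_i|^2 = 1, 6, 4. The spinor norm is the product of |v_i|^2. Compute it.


Spinor norm N(V) = |v1|^2 * |v2|^2 * ... * |v3|^2
= 1 * 6 * 4
Running product: 1, 6, 24
N(V) = 24


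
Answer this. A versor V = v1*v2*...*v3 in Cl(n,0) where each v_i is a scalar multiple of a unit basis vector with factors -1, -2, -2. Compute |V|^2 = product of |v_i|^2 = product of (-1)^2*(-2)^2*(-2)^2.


Each vector v_i has |v_i|^2 = s_i^2
Squared scales: (-1)^2 = 1, (-2)^2 = 4, (-2)^2 = 4
|V|^2 = 1 * 4 * 4
= 16


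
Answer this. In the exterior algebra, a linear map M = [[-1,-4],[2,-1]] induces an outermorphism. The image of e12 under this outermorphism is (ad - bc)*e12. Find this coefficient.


The outermorphism of a linear map f sends e1^e2 to f(e1)^f(e2).
f(e1) = -1*e1 + 2*e2
f(e2) = -4*e1 - 1*e2
f(e1) ^ f(e2) = (-1*e1 + 2*e2) ^ (-4*e1 - 1*e2)
= (-1)*(-1)*e12 + 2*(-4)*e21
= (1 - (-8))*e12
= 9*e12
Coefficient = 9


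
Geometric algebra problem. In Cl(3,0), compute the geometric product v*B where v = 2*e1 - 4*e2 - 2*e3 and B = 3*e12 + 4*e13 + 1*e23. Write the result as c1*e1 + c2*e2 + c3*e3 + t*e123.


vB has grade-1 (vector) and grade-3 (trivector) parts: vB = (v _| B) + (v ^ B).
Vector part <vB>_1:
  e1: -v2*b12 - v3*b13 = -(-4)*(3) - (-2)*(4) = 20
  e2: v1*b12 - v3*b23 = (2)*(3) - (-2)*(1) = 8
  e3: v1*b13 + v2*b23 = (2)*(4) + (-4)*(1) = 4
Trivector part <vB>_3:
  e123: v1*b23 - v2*b13 + v3*b12 = (2)*(1) - (-4)*(4) + (-2)*(3) = 12
vB = 20*e1 + 8*e2 + 4*e3 + 12*e123


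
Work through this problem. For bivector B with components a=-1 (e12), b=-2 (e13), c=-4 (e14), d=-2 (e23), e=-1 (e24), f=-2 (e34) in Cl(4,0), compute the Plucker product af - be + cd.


Plucker relation: af - be + cd
a*f = (-1)*(-2) = 2
b*e = (-2)*(-1) = 2
c*d = (-4)*(-2) = 8
af - be + cd = 2 - 2 + 8
= 8


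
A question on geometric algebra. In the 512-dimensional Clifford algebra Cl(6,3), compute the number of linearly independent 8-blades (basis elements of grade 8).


Number of grade-k basis blades in Cl(p,q) with n = p + q is C(n, k).
n = 6 + 3 = 9
C(9, 8) = 9! / (8! * 1!)
= 362880 / (40320 * 1)
= 9


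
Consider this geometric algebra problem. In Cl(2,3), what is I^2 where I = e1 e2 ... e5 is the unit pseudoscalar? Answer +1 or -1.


The pseudoscalar I = e1...e_n (product of all n generators) of Cl(p,q) satisfies I^2 = (-1)^(q + n(n-1)/2).
p = 2, q = 3, n = p + q = 5
n(n-1)/2 = 5 * 4 / 2 = 10
Exponent = q + n(n-1)/2 = 3 + 10 = 13
I^2 = (-1)^13 = -1


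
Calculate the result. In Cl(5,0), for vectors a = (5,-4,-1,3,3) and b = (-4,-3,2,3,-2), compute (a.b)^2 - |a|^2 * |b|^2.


a . b = 5*(-4) + (-4)*(-3) + (-1)*2 + 3*3 + 3*(-2)
= -20 + 12 + (-2) + 9 + (-6) = -7
|a|^2 = 5^2 + (-4)^2 + (-1)^2 + 3^2 + 3^2 = 60
|b|^2 = (-4)^2 + (-3)^2 + 2^2 + 3^2 + (-2)^2 = 42
(a.b)^2 = (-7)^2 = 49
|a|^2 * |b|^2 = 60 * 42 = 2520
Result = 49 - 2520 = -2471


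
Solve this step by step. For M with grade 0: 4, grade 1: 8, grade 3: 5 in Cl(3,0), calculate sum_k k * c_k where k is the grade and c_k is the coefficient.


Grade-weighted sum = sum of grade_k * coefficient_k
0*4 = 0
1*8 = 8
3*5 = 15
Total = 0 + 8 + 15 = 23


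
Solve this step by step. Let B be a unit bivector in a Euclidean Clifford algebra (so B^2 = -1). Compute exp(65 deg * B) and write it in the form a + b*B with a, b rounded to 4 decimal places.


For a unit bivector B with B^2 = -1, the exponential series gives
e^(theta*B) = cos(theta) + sin(theta)*B (the GA analogue of Euler's formula).
theta = 65 degrees = 1.134464 rad
cos(65 deg) = 0.4226
sin(65 deg) = 0.9063
exp(theta*B) = 0.4226 + 0.9063*B


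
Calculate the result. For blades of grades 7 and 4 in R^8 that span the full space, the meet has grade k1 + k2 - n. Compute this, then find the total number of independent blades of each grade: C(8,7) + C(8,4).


Meet grade = grade(A) + grade(B) - n
= 7 + 4 - 8 = 3
C(8,7) = 8
C(8,4) = 70
dim_A + dim_B = 8 + 70 = 78


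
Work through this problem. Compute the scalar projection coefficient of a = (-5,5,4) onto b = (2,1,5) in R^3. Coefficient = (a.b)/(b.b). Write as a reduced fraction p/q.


Projection coefficient = (a . b) / (b . b)
a . b = (-5)*2 + 5*1 + 4*5
= -10 + 5 + 20 = 15
b . b = 2^2 + 1^2 + 5^2
= 4 + 1 + 25 = 30
Coefficient = 15/30
In lowest terms: 1/2


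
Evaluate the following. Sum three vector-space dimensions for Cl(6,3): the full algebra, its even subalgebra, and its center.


n = 6 + 3 = 9
Total dim = 2^9 = 512
Even subalgebra dim = 2^8 = 256
n is odd, so center dim = 2
Sum = 512 + 256 + 2 = 770


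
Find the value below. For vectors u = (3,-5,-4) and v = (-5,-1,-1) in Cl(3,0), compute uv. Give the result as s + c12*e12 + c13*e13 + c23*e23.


In Cl(3,0): e_i^2 = 1, e_ie_j = -e_je_i for i != j.
Scalar part = u . v = 3*(-5) + (-5)*(-1) + (-4)*(-1)
= -15 + 5 + 4 = -6
e12 coeff = 3*(-1) - (-5)*(-5) = -3 - 25 = -28
e13 coeff = 3*(-1) - (-4)*(-5) = -3 - 20 = -23
e23 coeff = (-5)*(-1) - (-4)*(-1) = 5 - 4 = 1
uv = -6 - 28*e12 - 23*e13 + 1*e23


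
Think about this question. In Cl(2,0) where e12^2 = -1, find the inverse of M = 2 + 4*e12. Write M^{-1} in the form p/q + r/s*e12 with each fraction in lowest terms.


M = 2 + 4*e12, where e12^2 = -1.
Since M commutes with its reverse ~M = a - b*e12, M * ~M = a^2 - b^2*e12^2 = a^2 + b^2.
So M^{-1} = ~M / (a^2 + b^2) = (a - b*e12)/(a^2 + b^2).
a^2 + b^2 = 4 + 16 = 20
Scalar part = 2/20 = 1/10
Bivector coeff = -4/20 = -1/5
M^{-1} = 1/10 - 1/5*e12


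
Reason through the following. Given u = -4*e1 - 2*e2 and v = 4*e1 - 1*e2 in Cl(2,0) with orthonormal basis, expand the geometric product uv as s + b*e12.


Expand: (-4*e1 - 2*e2)(4*e1 - 1*e2)
= (-4)*4*e1e1 + (-4)*(-1)*e1e2 + (-2)*4*e2e1 + (-2)*(-1)*e2e2
Using e1^2 = e2^2 = 1, e2e1 = -e1e2:
Scalar part s = (-4)*4 + (-2)*(-1) = -16 + 2 = -14
Bivector part b = (-4)*(-1) - (-2)*4 = 4 - (-8) = 12
uv = -14 + 12*e12


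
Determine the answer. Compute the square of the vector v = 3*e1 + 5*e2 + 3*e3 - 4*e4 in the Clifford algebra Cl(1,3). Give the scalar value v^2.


v^2 = sum of c_i^2 * e_i^2
Positive signature terms (e_i^2 = +1): 3^2 = 9
Negative signature terms (e_j^2 = -1): 5^2 + 3^2 + (-4)^2 = 50
v^2 = 9 - 50 = -41


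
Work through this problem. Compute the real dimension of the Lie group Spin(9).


Spin(n) double-covers SO(n); both have Lie algebra so(n) of dimension n(n-1)/2.
n = 9
n(n-1) = 9 * 8 = 72
dim Spin(9) = 72/2 = 36


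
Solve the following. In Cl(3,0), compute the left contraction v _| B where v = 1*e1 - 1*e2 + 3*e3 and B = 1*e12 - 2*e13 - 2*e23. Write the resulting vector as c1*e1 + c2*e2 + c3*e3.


Left contraction v _| B = <vB>_1 (grade-1 part of the geometric product vB).
Using e1_|e12 = e2, e2_|e12 = -e1, e1_|e13 = e3, e3_|e13 = -e1, e2_|e23 = e3, e3_|e23 = -e2:
e1 coeff: -v2*b12 - v3*b13 = -(-1)*(1) - (3)*(-2) = 7
e2 coeff: v1*b12 - v3*b23 = (1)*(1) - (3)*(-2) = 7
e3 coeff: v1*b13 + v2*b23 = (1)*(-2) + (-1)*(-2) = 0
v _| B = 7*e1 + 7*e2 + 0*e3


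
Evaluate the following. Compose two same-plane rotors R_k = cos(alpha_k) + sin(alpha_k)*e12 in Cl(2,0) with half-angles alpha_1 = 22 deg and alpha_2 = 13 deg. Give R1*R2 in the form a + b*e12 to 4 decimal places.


Same-plane rotors commute and their half-angles add:
R1*R2 = cos(a1 + a2) + sin(a1 + a2)*e12.
a1 + a2 = 22 + 13 = 35 deg
cos(35 deg) = 0.8192
sin(35 deg) = 0.5736
R1*R2 = 0.8192 + 0.5736*e12


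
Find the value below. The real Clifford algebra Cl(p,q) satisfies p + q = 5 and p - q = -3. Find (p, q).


We need p + q = 5 and p - q = -3.
Adding: 2p = 5 + (-3) = 2, so p = 1.
Then q = 5 - 1 = 4.
(p, q) = (1, 4)


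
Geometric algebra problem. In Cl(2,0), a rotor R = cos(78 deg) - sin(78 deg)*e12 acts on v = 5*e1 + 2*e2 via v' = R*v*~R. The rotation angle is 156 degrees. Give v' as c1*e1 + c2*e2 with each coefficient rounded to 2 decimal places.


Rotor R = cos(78deg) - sin(78deg)*e12
Rotation angle theta = 2 * 78 = 156 degrees
v' = R*v*~R rotates v by theta.
cos(156deg) = -0.9135, sin(156deg) = 0.4067
v'_1 = 5*cos(156deg) - 2*sin(156deg)
= 5*(-0.9135) - 2*0.4067
= -5.38
v'_2 = 5*sin(156deg) + 2*cos(156deg)
= 5*0.4067 + 2*(-0.9135)
= 0.21
v' = -5.38*e1 + 0.21*e2


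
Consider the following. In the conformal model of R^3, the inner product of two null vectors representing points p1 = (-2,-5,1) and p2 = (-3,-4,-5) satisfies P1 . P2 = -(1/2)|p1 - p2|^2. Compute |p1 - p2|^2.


p1 - p2 = (1, -1, 6)
|p1 - p2|^2 = 1^2 + (-1)^2 + 6^2
= 1 + 1 + 36
= 38


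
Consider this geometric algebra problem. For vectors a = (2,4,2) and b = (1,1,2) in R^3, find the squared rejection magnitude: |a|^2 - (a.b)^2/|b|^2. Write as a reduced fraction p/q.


|a|^2 = 2^2 + 4^2 + 2^2 = 24
|b|^2 = 1^2 + 1^2 + 2^2 = 6
a . b = 2*1 + 4*1 + 2*2 = 10
(a.b)^2 = 10^2 = 100
|rej|^2 = 24 - 100/6
= (144 - 100)/6
= 44/6
In lowest terms: 22/3


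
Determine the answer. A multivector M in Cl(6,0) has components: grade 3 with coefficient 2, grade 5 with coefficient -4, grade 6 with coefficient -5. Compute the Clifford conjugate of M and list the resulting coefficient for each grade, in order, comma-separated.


Clifford conjugate sign for grade k: (-1)^(k(k+1)/2)
Grade 3: (-1)^(3*4/2) = (-1)^6 = 1, coeff 2 -> 2
Grade 5: (-1)^(5*6/2) = (-1)^15 = -1, coeff -4 -> 4
Grade 6: (-1)^(6*7/2) = (-1)^21 = -1, coeff -5 -> 5
Conjugated coefficients: 2, 4, 5


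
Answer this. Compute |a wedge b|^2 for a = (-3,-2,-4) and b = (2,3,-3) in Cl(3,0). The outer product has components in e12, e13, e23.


a wedge b = (a1*b2 - a2*b1)*e12 + (a1*b3 - a3*b1)*e13 + (a2*b3 - a3*b2)*e23
e12 coeff: (-3)*3 - (-2)*2 = -9 - (-4) = -5
e13 coeff: (-3)*(-3) - (-4)*2 = 9 - (-8) = 17
e23 coeff: (-2)*(-3) - (-4)*3 = 6 - (-12) = 18
|a wedge b|^2 = (-5)^2 + 17^2 + 18^2
= 25 + 289 + 324
= 638


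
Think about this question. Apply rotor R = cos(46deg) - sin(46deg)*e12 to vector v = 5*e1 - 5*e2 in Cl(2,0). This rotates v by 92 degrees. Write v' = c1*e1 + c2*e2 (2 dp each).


Rotor R = cos(46deg) - sin(46deg)*e12
Rotation angle theta = 2 * 46 = 92 degrees
v' = R*v*~R rotates v by theta.
cos(92deg) = -0.0349, sin(92deg) = 0.9994
v'_1 = 5*cos(92deg) - (-5)*sin(92deg)
= 5*(-0.0349) - (-5)*0.9994
= 4.82
v'_2 = 5*sin(92deg) + (-5)*cos(92deg)
= 5*0.9994 + (-5)*(-0.0349)
= 5.17
v' = 4.82*e1 + 5.17*e2


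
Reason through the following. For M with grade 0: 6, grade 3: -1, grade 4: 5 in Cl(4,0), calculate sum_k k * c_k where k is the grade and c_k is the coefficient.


Grade-weighted sum = sum of grade_k * coefficient_k
0*6 = 0
3*(-1) = -3
4*5 = 20
Total = 0 + (-3) + 20 = 17


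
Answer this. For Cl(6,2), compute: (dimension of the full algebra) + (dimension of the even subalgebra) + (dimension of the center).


n = 6 + 2 = 8
Total dim = 2^8 = 256
Even subalgebra dim = 2^7 = 128
n is even, so center dim = 1
Sum = 256 + 128 + 1 = 385


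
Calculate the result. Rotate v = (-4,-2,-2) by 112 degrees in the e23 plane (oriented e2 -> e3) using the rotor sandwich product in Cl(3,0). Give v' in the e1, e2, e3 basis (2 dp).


Rotor R = cos(56deg) - sin(56deg)*e23
Rotation angle theta = 2 * 56 = 112 degrees in the e23 plane (e2 -> e3).
The component perpendicular to the plane (e1) is invariant: v'_1 = v1 = -4.00
cos(112deg) = -0.3746, sin(112deg) = 0.9272
v'_2 = v2*cos(theta) - v3*sin(theta) = -2*(-0.3746) - (-2)*0.9272 = 2.60
v'_3 = v2*sin(theta) + v3*cos(theta) = -2*0.9272 + (-2)*(-0.3746) = -1.11
v' = -4.00*e1 + 2.60*e2 - 1.11*e3


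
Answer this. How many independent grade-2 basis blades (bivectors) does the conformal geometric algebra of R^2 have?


The conformal model of R^2 uses Cl(3,1) with m = 2 + 2 = 4 generators.
Number of grade-2 blades = C(m, 2) = C(4, 2)
= 4*3/2 = 6


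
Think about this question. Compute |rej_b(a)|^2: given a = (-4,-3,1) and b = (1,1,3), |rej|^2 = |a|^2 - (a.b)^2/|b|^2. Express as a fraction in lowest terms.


|a|^2 = (-4)^2 + (-3)^2 + 1^2 = 26
|b|^2 = 1^2 + 1^2 + 3^2 = 11
a . b = (-4)*1 + (-3)*1 + 1*3 = -4
(a.b)^2 = (-4)^2 = 16
|rej|^2 = 26 - 16/11
= (286 - 16)/11
= 270/11
In lowest terms: 270/11


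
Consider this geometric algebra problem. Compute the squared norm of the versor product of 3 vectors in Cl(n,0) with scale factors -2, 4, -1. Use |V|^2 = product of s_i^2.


Each vector v_i has |v_i|^2 = s_i^2
Squared scales: (-2)^2 = 4, 4^2 = 16, (-1)^2 = 1
|V|^2 = 4 * 16 * 1
= 64


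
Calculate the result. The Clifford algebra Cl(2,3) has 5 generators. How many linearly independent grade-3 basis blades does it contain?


Number of grade-k basis blades in Cl(p,q) with n = p + q is C(n, k).
n = 2 + 3 = 5
C(5, 3) = 5! / (3! * 2!)
= 120 / (6 * 2)
= 10


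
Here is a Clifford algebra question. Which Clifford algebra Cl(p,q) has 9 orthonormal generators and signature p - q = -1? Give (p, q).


We need p + q = 9 and p - q = -1.
Adding: 2p = 9 + (-1) = 8, so p = 4.
Then q = 9 - 4 = 5.
(p, q) = (4, 5)


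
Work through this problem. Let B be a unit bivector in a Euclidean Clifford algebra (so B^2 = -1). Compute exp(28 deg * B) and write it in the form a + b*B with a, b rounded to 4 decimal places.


For a unit bivector B with B^2 = -1, the exponential series gives
e^(theta*B) = cos(theta) + sin(theta)*B (the GA analogue of Euler's formula).
theta = 28 degrees = 0.488692 rad
cos(28 deg) = 0.8829
sin(28 deg) = 0.4695
exp(theta*B) = 0.8829 + 0.4695*B


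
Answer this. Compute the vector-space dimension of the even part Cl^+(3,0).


Even subalgebra dimension = 2^(n-1)
n = 3 + 0 = 3
2^(3 - 1) = 2^2 = 4
Verification: sum of C(3,k) for even k = 1 + 3 = 4
Result = 4


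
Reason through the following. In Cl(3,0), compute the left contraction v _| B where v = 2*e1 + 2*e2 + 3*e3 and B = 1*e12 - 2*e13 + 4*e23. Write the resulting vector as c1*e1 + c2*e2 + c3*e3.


Left contraction v _| B = <vB>_1 (grade-1 part of the geometric product vB).
Using e1_|e12 = e2, e2_|e12 = -e1, e1_|e13 = e3, e3_|e13 = -e1, e2_|e23 = e3, e3_|e23 = -e2:
e1 coeff: -v2*b12 - v3*b13 = -(2)*(1) - (3)*(-2) = 4
e2 coeff: v1*b12 - v3*b23 = (2)*(1) - (3)*(4) = -10
e3 coeff: v1*b13 + v2*b23 = (2)*(-2) + (2)*(4) = 4
v _| B = 4*e1 - 10*e2 + 4*e3


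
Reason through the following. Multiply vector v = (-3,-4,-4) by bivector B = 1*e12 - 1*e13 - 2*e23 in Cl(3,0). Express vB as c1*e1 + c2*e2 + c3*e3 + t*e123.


vB has grade-1 (vector) and grade-3 (trivector) parts: vB = (v _| B) + (v ^ B).
Vector part <vB>_1:
  e1: -v2*b12 - v3*b13 = -(-4)*(1) - (-4)*(-1) = 0
  e2: v1*b12 - v3*b23 = (-3)*(1) - (-4)*(-2) = -11
  e3: v1*b13 + v2*b23 = (-3)*(-1) + (-4)*(-2) = 11
Trivector part <vB>_3:
  e123: v1*b23 - v2*b13 + v3*b12 = (-3)*(-2) - (-4)*(-1) + (-4)*(1) = -2
vB = 0*e1 - 11*e2 + 11*e3 - 2*e123


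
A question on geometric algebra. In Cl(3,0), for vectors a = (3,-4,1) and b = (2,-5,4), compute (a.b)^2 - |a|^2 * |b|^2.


a . b = 3*2 + (-4)*(-5) + 1*4
= 6 + 20 + 4 = 30
|a|^2 = 3^2 + (-4)^2 + 1^2 = 26
|b|^2 = 2^2 + (-5)^2 + 4^2 = 45
(a.b)^2 = 30^2 = 900
|a|^2 * |b|^2 = 26 * 45 = 1170
Result = 900 - 1170 = -270


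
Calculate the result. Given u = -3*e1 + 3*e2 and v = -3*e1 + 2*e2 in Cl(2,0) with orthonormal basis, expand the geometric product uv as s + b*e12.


Expand: (-3*e1 + 3*e2)(-3*e1 + 2*e2)
= (-3)*(-3)*e1e1 + (-3)*2*e1e2 + 3*(-3)*e2e1 + 3*2*e2e2
Using e1^2 = e2^2 = 1, e2e1 = -e1e2:
Scalar part s = (-3)*(-3) + 3*2 = 9 + 6 = 15
Bivector part b = (-3)*2 - 3*(-3) = -6 - (-9) = 3
uv = 15 + 3*e12


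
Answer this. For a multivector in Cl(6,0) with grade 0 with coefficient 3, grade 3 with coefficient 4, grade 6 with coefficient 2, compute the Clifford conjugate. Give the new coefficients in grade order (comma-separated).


Clifford conjugate sign for grade k: (-1)^(k(k+1)/2)
Grade 0: (-1)^(0*1/2) = (-1)^0 = 1, coeff 3 -> 3
Grade 3: (-1)^(3*4/2) = (-1)^6 = 1, coeff 4 -> 4
Grade 6: (-1)^(6*7/2) = (-1)^21 = -1, coeff 2 -> -2
Conjugated coefficients: 3, 4, -2


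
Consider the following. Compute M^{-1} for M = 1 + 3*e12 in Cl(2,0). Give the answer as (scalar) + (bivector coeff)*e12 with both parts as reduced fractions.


M = 1 + 3*e12, where e12^2 = -1.
Since M commutes with its reverse ~M = a - b*e12, M * ~M = a^2 - b^2*e12^2 = a^2 + b^2.
So M^{-1} = ~M / (a^2 + b^2) = (a - b*e12)/(a^2 + b^2).
a^2 + b^2 = 1 + 9 = 10
Scalar part = 1/10 = 1/10
Bivector coeff = -3/10 = -3/10
M^{-1} = 1/10 - 3/10*e12


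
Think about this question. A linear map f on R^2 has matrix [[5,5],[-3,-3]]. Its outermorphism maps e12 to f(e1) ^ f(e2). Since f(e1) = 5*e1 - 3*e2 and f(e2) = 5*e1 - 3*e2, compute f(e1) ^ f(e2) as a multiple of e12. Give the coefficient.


The outermorphism of a linear map f sends e1^e2 to f(e1)^f(e2).
f(e1) = 5*e1 - 3*e2
f(e2) = 5*e1 - 3*e2
f(e1) ^ f(e2) = (5*e1 - 3*e2) ^ (5*e1 - 3*e2)
= 5*(-3)*e12 + (-3)*5*e21
= (-15 - (-15))*e12
= 0*e12
Coefficient = 0


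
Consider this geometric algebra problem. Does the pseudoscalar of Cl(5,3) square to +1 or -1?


The pseudoscalar I = e1...e_n (product of all n generators) of Cl(p,q) satisfies I^2 = (-1)^(q + n(n-1)/2).
p = 5, q = 3, n = p + q = 8
n(n-1)/2 = 8 * 7 / 2 = 28
Exponent = q + n(n-1)/2 = 3 + 28 = 31
I^2 = (-1)^31 = -1


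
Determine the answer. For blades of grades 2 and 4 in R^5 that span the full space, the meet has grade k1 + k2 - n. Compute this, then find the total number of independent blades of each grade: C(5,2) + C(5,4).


Meet grade = grade(A) + grade(B) - n
= 2 + 4 - 5 = 1
C(5,2) = 10
C(5,4) = 5
dim_A + dim_B = 10 + 5 = 15


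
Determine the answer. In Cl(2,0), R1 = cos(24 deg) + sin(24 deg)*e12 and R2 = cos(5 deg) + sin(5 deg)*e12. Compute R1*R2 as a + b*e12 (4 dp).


Same-plane rotors commute and their half-angles add:
R1*R2 = cos(a1 + a2) + sin(a1 + a2)*e12.
a1 + a2 = 24 + 5 = 29 deg
cos(29 deg) = 0.8746
sin(29 deg) = 0.4848
R1*R2 = 0.8746 + 0.4848*e12


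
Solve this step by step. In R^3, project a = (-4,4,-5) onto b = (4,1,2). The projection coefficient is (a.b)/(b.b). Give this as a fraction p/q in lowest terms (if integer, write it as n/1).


Projection coefficient = (a . b) / (b . b)
a . b = (-4)*4 + 4*1 + (-5)*2
= -16 + 4 + (-10) = -22
b . b = 4^2 + 1^2 + 2^2
= 16 + 1 + 4 = 21
Coefficient = -22/21
In lowest terms: -22/21


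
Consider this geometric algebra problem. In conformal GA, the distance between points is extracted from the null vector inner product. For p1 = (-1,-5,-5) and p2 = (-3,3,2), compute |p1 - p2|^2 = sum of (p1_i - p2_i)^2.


p1 - p2 = (2, -8, -7)
|p1 - p2|^2 = 2^2 + (-8)^2 + (-7)^2
= 4 + 64 + 49
= 117


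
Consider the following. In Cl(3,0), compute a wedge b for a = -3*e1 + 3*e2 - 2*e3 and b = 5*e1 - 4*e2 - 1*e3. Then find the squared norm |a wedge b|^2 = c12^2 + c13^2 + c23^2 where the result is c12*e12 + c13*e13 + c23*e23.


a wedge b = (a1*b2 - a2*b1)*e12 + (a1*b3 - a3*b1)*e13 + (a2*b3 - a3*b2)*e23
e12 coeff: (-3)*(-4) - 3*5 = 12 - 15 = -3
e13 coeff: (-3)*(-1) - (-2)*5 = 3 - (-10) = 13
e23 coeff: 3*(-1) - (-2)*(-4) = -3 - 8 = -11
|a wedge b|^2 = (-3)^2 + 13^2 + (-11)^2
= 9 + 169 + 121
= 299


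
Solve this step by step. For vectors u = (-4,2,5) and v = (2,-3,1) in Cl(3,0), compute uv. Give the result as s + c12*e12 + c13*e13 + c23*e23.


In Cl(3,0): e_i^2 = 1, e_ie_j = -e_je_i for i != j.
Scalar part = u . v = (-4)*2 + 2*(-3) + 5*1
= -8 + (-6) + 5 = -9
e12 coeff = (-4)*(-3) - 2*2 = 12 - 4 = 8
e13 coeff = (-4)*1 - 5*2 = -4 - 10 = -14
e23 coeff = 2*1 - 5*(-3) = 2 - (-15) = 17
uv = -9 + 8*e12 - 14*e13 + 17*e23


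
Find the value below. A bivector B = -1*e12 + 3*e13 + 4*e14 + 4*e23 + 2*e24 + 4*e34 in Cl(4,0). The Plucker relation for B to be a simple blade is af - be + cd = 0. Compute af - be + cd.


Plucker relation: af - be + cd
a*f = (-1)*4 = -4
b*e = 3*2 = 6
c*d = 4*4 = 16
af - be + cd = -4 - 6 + 16
= 6


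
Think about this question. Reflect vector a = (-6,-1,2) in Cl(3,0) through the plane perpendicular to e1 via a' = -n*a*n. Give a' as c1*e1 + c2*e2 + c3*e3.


Reflection formula: a' = -n*a*n, with n = e1 (unit vector, n^2 = 1).
For reflection through hyperplane perp to e1:
The component along e1 flips sign, others stay.
a = (-6, -1, 2)
a' = (6, -1, 2)
a' = 6*e1 - 1*e2 + 2*e3


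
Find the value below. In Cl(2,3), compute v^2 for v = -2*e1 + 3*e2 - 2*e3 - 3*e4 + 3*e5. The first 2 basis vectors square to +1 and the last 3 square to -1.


v^2 = sum of c_i^2 * e_i^2
Positive signature terms (e_i^2 = +1): (-2)^2 + 3^2 = 13
Negative signature terms (e_j^2 = -1): (-2)^2 + (-3)^2 + 3^2 = 22
v^2 = 13 - 22 = -9


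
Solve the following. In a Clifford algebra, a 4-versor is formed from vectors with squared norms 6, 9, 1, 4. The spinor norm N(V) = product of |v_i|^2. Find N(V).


Spinor norm N(V) = |v1|^2 * |v2|^2 * ... * |v4|^2
= 6 * 9 * 1 * 4
Running product: 6, 54, 54, 216
N(V) = 216


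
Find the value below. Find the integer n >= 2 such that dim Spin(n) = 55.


dim Spin(n) = dim so(n) = n(n-1)/2.
Solve n(n-1)/2 = 55, i.e. n^2 - n - 110 = 0.
Discriminant = 1 + 8*55 = 441
n = (1 + sqrt(441))/2 = (1 + 21)/2 = 11


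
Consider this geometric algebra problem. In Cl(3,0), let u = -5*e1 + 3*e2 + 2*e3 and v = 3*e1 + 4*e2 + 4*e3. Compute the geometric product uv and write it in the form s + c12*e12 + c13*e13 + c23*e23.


In Cl(3,0): e_i^2 = 1, e_ie_j = -e_je_i for i != j.
Scalar part = u . v = (-5)*3 + 3*4 + 2*4
= -15 + 12 + 8 = 5
e12 coeff = (-5)*4 - 3*3 = -20 - 9 = -29
e13 coeff = (-5)*4 - 2*3 = -20 - 6 = -26
e23 coeff = 3*4 - 2*4 = 12 - 8 = 4
uv = 5 - 29*e12 - 26*e13 + 4*e23


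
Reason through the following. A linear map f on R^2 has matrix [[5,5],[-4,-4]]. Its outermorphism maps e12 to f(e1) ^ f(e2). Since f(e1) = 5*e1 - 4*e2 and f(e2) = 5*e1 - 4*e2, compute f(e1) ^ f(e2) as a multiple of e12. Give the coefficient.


The outermorphism of a linear map f sends e1^e2 to f(e1)^f(e2).
f(e1) = 5*e1 - 4*e2
f(e2) = 5*e1 - 4*e2
f(e1) ^ f(e2) = (5*e1 - 4*e2) ^ (5*e1 - 4*e2)
= 5*(-4)*e12 + (-4)*5*e21
= (-20 - (-20))*e12
= 0*e12
Coefficient = 0


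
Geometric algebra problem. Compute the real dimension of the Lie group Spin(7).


Spin(n) double-covers SO(n); both have Lie algebra so(n) of dimension n(n-1)/2.
n = 7
n(n-1) = 7 * 6 = 42
dim Spin(7) = 42/2 = 21
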